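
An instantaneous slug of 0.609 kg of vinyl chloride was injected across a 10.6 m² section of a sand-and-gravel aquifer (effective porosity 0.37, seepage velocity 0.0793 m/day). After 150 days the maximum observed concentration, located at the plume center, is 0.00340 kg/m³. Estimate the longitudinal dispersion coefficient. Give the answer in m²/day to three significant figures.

1.11 m²/day

At the plume center C_max = M/(n_e·A·√(4πDt)), so D = M²/(4πt·(n_e·A·C_max)²).
n_e·A·C_max = 0.37 × 10.6 × 0.00340 = 0.01333 kg/m.
D = 0.609²/(4π × 150 × 0.01333²) = 1.11 m²/day.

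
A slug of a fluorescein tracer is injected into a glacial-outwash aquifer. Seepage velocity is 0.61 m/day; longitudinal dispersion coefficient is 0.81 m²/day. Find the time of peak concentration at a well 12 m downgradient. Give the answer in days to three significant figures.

For the 1D instantaneous-source solution, setting ∂C/∂t = 0 at fixed x gives v²t² + 2Dt − x² = 0, so t = (√(D² + v²x²) − D)/v².
√(D² + v²x²) = √(0.81² + 0.61² × 12²) = 7.365; v² = 0.3721.
t = (7.365 − 0.81)/0.3721 = 17.6 days (vs. the pure-advection estimate x/v = 19.7 d).

17.6 days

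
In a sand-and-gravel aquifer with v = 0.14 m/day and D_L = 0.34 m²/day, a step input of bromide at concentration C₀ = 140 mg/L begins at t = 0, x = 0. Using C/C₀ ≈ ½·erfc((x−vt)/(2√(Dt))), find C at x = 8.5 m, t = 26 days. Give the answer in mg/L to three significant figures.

For a continuous step input, C/C₀ ≈ ½·erfc((x−vt)/(2√(Dt))).
vt = 0.14 × 26 = 3.64 m and 2√(Dt) = 2√(0.34 × 26) = 5.946 m.
Argument (x−vt)/(2√(Dt)) = (8.5 − 3.64)/5.946 = 0.8174; ½·erfc(0.8174) = 0.1238.
C = 140 × 0.1238 = 17.3 mg/L.

17.3 mg/L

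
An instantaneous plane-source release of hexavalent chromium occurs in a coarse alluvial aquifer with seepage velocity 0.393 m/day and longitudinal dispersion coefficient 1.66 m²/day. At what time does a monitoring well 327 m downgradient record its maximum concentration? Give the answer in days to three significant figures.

For the 1D instantaneous-source solution, setting ∂C/∂t = 0 at fixed x gives v²t² + 2Dt − x² = 0, so t = (√(D² + v²x²) − D)/v².
√(D² + v²x²) = √(1.66² + 0.393² × 327²) = 128.5; v² = 0.154449.
t = (128.5 − 1.66)/0.154449 = 821 days (vs. the pure-advection estimate x/v = 832 d).

821 days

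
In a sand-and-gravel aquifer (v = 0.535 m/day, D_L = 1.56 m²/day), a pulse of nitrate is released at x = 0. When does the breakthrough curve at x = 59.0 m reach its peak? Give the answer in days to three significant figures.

For the 1D instantaneous-source solution, setting ∂C/∂t = 0 at fixed x gives v²t² + 2Dt − x² = 0, so t = (√(D² + v²x²) − D)/v².
√(D² + v²x²) = √(1.56² + 0.535² × 59.0²) = 31.60; v² = 0.286225.
t = (31.60 − 1.56)/0.286225 = 105 days (vs. the pure-advection estimate x/v = 110 d).

105 days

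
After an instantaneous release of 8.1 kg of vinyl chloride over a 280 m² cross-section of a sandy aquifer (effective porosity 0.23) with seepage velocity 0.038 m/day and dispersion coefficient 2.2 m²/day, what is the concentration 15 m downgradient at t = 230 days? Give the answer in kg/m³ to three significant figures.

For an instantaneous plane source, C(x,t) = M/(n_e·A·√(4πDt)) · exp(−(x−vt)²/(4Dt)), with n_e·A the pore (flow) area.
Plume center vt = 0.038 × 230 = 8.74 m, so the well at 15 m is 6.26 m downgradient of the peak.
√(4πDt) = 79.74 m, giving peak height M/(n_e·A·√(4πDt)) = 8.1/(0.23 × 280 × 79.74) = 0.001577 kg/m³.
(x−vt)²/(4Dt) = (6.26)²/(4 × 2.2 × 230) = 0.01936; exp(−0.01936) = 0.9808.
C = 0.001577 × 0.9808 = 0.00155 kg/m³.

0.00155 kg/m³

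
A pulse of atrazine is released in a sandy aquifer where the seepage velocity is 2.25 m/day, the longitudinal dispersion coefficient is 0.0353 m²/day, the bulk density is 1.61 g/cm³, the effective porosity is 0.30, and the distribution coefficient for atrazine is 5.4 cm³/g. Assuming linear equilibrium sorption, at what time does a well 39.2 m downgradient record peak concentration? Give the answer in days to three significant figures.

Retardation factor R = 1 + ρ_b·K_d/n = 1 + 1.61 × 5.4/0.30 = 29.98.
Sorption retards both mechanisms: v_R = v/R = 0.07505 m/day, D_R = D/R = 0.001177 m²/day.
Peak time from v_R²t² + 2D_R t − x² = 0: t = (√(D_R² + v_R²x²) − D_R)/v_R².
√(D_R² + v_R²x²) = √(0.001177² + 0.07505² × 39.2²) = 2.942; v_R² = 0.005633.
t = (2.942 − 0.001177)/0.005633 = 522 days.

522 days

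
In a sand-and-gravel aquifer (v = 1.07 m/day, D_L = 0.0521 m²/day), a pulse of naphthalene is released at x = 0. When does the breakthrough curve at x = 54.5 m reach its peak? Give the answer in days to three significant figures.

50.9 days

For the 1D instantaneous-source solution, setting ∂C/∂t = 0 at fixed x gives v²t² + 2Dt − x² = 0, so t = (√(D² + v²x²) − D)/v².
√(D² + v²x²) = √(0.0521² + 1.07² × 54.5²) = 58.32; v² = 1.1449.
t = (58.32 − 0.0521)/1.1449 = 50.9 days (vs. the pure-advection estimate x/v = 50.9 d).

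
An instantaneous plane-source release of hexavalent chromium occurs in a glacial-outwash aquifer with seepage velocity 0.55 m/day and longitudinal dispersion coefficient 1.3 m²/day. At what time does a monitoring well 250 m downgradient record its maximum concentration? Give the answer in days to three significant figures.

For the 1D instantaneous-source solution, setting ∂C/∂t = 0 at fixed x gives v²t² + 2Dt − x² = 0, so t = (√(D² + v²x²) − D)/v².
√(D² + v²x²) = √(1.3² + 0.55² × 250²) = 137.5; v² = 0.3025.
t = (137.5 − 1.3)/0.3025 = 450 days (vs. the pure-advection estimate x/v = 455 d).

450 days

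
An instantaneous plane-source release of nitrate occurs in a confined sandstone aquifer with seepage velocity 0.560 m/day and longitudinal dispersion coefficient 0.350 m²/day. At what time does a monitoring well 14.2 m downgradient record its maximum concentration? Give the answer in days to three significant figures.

For the 1D instantaneous-source solution, setting ∂C/∂t = 0 at fixed x gives v²t² + 2Dt − x² = 0, so t = (√(D² + v²x²) − D)/v².
√(D² + v²x²) = √(0.350² + 0.560² × 14.2²) = 7.960; v² = 0.3136.
t = (7.960 − 0.350)/0.3136 = 24.3 days (vs. the pure-advection estimate x/v = 25.4 d).

24.3 days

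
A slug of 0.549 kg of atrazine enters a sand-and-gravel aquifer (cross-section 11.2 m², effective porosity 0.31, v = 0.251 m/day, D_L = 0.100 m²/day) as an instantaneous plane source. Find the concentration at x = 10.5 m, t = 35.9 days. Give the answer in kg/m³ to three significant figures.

0.0202 kg/m³

For an instantaneous plane source, C(x,t) = M/(n_e·A·√(4πDt)) · exp(−(x−vt)²/(4Dt)), with n_e·A the pore (flow) area.
Plume center vt = 0.251 × 35.9 = 9.0109 m, so the well at 10.5 m is 1.4891 m downgradient of the peak.
√(4πDt) = 6.717 m, giving peak height M/(n_e·A·√(4πDt)) = 0.549/(0.31 × 11.2 × 6.717) = 0.02354 kg/m³.
(x−vt)²/(4Dt) = (1.4891)²/(4 × 0.100 × 35.9) = 0.1544; exp(−0.1544) = 0.8569.
C = 0.02354 × 0.8569 = 0.0202 kg/m³.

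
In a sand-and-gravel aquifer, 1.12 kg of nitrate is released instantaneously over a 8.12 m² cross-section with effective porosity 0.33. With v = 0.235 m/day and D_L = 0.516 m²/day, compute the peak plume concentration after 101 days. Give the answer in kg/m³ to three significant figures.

0.0163 kg/m³

The peak of an instantaneous 1D plume sits at x = vt; there the Gaussian factor is 1 and C_max = M/(n_e·A·√(4πDt)), where n_e·A is the pore area the mass is dissolved in.
√(4πDt) = √(4π × 0.516 × 101) = 25.59 m, so C_max = 1.12/(0.33 × 8.12 × 25.59) = 0.0163 kg/m³.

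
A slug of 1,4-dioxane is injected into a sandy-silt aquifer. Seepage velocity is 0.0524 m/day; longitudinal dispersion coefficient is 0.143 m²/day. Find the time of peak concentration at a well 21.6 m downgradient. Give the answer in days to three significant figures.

363 days

For the 1D instantaneous-source solution, setting ∂C/∂t = 0 at fixed x gives v²t² + 2Dt − x² = 0, so t = (√(D² + v²x²) − D)/v².
√(D² + v²x²) = √(0.143² + 0.0524² × 21.6²) = 1.141; v² = 0.00274576.
t = (1.141 − 0.143)/0.00274576 = 363 days (vs. the pure-advection estimate x/v = 412 d).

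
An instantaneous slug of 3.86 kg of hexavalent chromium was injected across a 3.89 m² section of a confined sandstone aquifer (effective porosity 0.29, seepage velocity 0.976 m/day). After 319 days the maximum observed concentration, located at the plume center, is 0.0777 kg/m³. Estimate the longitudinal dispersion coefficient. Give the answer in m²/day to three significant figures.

0.484 m²/day

At the plume center C_max = M/(n_e·A·√(4πDt)), so D = M²/(4πt·(n_e·A·C_max)²).
n_e·A·C_max = 0.29 × 3.89 × 0.0777 = 0.08765 kg/m.
D = 3.86²/(4π × 319 × 0.08765²) = 0.484 m²/day.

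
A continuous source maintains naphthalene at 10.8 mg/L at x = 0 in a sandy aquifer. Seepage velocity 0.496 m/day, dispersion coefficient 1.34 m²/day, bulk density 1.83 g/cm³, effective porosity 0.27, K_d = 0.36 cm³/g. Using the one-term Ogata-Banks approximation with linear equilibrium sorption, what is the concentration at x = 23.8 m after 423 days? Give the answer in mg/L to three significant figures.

Retardation factor R = 1 + ρ_b·K_d/n = 1 + 1.83 × 0.36/0.27 = 3.440.
Sorption retards both mechanisms: v_R = v/R = 0.1442 m/day, D_R = D/R = 0.3895 m²/day.
v_R·t = 0.1442 × 423 = 60.9966 m; 2√(D_R t) = 25.67 m; argument = (23.8 − 60.9966)/25.67 = -1.449.
C = C₀ × ½·erfc(-1.449) = 10.8 × 0.9798 = 10.6 mg/L.

10.6 mg/L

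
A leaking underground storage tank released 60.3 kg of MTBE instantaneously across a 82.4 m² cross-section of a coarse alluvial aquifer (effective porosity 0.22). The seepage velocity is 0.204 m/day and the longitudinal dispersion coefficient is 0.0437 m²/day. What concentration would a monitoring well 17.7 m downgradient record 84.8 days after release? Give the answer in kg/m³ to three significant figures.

For an instantaneous plane source, C(x,t) = M/(n_e·A·√(4πDt)) · exp(−(x−vt)²/(4Dt)), with n_e·A the pore (flow) area.
Plume center vt = 0.204 × 84.8 = 17.2992 m, so the well at 17.7 m is 0.4008 m downgradient of the peak.
√(4πDt) = 6.824 m, giving peak height M/(n_e·A·√(4πDt)) = 60.3/(0.22 × 82.4 × 6.824) = 0.4874 kg/m³.
(x−vt)²/(4Dt) = (0.4008)²/(4 × 0.0437 × 84.8) = 0.01084; exp(−0.01084) = 0.9892.
C = 0.4874 × 0.9892 = 0.482 kg/m³.

0.482 kg/m³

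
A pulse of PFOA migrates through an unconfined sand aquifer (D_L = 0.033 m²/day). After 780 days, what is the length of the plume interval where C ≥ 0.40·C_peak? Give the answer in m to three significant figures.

The plume is Gaussian with σ = √(2Dt) = √(2 × 0.033 × 780) = 7.175 m.
C/C_peak = exp(−Δx²/(2σ²)) = 0.40 ⇒ Δx = σ·√(−2 ln 0.40) = 7.175 × 1.354 = 9.715 m.
Width = 2Δx = 19.4 m.

19.4 m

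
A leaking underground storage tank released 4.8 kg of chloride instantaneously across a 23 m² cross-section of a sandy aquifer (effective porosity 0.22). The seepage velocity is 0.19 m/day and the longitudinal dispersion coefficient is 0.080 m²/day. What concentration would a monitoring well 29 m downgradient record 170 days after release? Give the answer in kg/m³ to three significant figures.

For an instantaneous plane source, C(x,t) = M/(n_e·A·√(4πDt)) · exp(−(x−vt)²/(4Dt)), with n_e·A the pore (flow) area.
Plume center vt = 0.19 × 170 = 32.3 m, so the well at 29 m is 3.3 m upgradient of the peak.
√(4πDt) = 13.07 m, giving peak height M/(n_e·A·√(4πDt)) = 4.8/(0.22 × 23 × 13.07) = 0.07258 kg/m³.
(x−vt)²/(4Dt) = (-3.3)²/(4 × 0.080 × 170) = 0.2002; exp(−0.2002) = 0.8186.
C = 0.07258 × 0.8186 = 0.0594 kg/m³.

0.0594 kg/m³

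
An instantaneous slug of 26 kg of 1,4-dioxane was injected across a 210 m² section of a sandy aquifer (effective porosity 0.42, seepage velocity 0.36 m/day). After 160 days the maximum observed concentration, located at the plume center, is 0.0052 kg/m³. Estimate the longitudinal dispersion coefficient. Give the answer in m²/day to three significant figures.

1.60 m²/day

At the plume center C_max = M/(n_e·A·√(4πDt)), so D = M²/(4πt·(n_e·A·C_max)²).
n_e·A·C_max = 0.42 × 210 × 0.0052 = 0.4586 kg/m.
D = 26²/(4π × 160 × 0.4586²) = 1.60 m²/day.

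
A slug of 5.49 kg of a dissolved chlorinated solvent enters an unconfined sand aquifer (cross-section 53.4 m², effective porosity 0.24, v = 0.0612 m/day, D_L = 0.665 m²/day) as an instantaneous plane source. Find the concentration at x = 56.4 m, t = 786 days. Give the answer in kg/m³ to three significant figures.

For an instantaneous plane source, C(x,t) = M/(n_e·A·√(4πDt)) · exp(−(x−vt)²/(4Dt)), with n_e·A the pore (flow) area.
Plume center vt = 0.0612 × 786 = 48.1032 m, so the well at 56.4 m is 8.2968 m downgradient of the peak.
√(4πDt) = 81.05 m, giving peak height M/(n_e·A·√(4πDt)) = 5.49/(0.24 × 53.4 × 81.05) = 0.005285 kg/m³.
(x−vt)²/(4Dt) = (8.2968)²/(4 × 0.665 × 786) = 0.03292; exp(−0.03292) = 0.9676.
C = 0.005285 × 0.9676 = 0.00511 kg/m³.

0.00511 kg/m³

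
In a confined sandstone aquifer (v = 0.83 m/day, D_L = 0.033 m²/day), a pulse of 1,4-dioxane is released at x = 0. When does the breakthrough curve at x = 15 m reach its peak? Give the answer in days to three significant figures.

For the 1D instantaneous-source solution, setting ∂C/∂t = 0 at fixed x gives v²t² + 2Dt − x² = 0, so t = (√(D² + v²x²) − D)/v².
√(D² + v²x²) = √(0.033² + 0.83² × 15²) = 12.45; v² = 0.6889.
t = (12.45 − 0.033)/0.6889 = 18.0 days (vs. the pure-advection estimate x/v = 18.1 d).

18.0 days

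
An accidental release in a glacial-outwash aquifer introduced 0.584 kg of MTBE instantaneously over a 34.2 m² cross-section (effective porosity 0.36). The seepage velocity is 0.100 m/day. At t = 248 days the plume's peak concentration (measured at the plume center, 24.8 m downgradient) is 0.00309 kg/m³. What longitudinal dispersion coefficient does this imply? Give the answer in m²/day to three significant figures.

0.0756 m²/day

At the plume center C_max = M/(n_e·A·√(4πDt)), so D = M²/(4πt·(n_e·A·C_max)²).
n_e·A·C_max = 0.36 × 34.2 × 0.00309 = 0.03804 kg/m.
D = 0.584²/(4π × 248 × 0.03804²) = 0.0756 m²/day.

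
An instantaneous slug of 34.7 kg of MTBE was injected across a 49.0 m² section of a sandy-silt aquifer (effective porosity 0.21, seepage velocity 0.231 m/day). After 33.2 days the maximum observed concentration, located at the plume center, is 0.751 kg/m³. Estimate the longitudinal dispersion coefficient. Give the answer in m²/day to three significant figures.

At the plume center C_max = M/(n_e·A·√(4πDt)), so D = M²/(4πt·(n_e·A·C_max)²).
n_e·A·C_max = 0.21 × 49.0 × 0.751 = 7.728 kg/m.
D = 34.7²/(4π × 33.2 × 7.728²) = 0.0483 m²/day.

0.0483 m²/day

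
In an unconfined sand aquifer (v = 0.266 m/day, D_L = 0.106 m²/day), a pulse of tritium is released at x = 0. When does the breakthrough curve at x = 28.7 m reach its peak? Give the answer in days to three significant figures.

For the 1D instantaneous-source solution, setting ∂C/∂t = 0 at fixed x gives v²t² + 2Dt − x² = 0, so t = (√(D² + v²x²) − D)/v².
√(D² + v²x²) = √(0.106² + 0.266² × 28.7²) = 7.635; v² = 0.070756.
t = (7.635 − 0.106)/0.070756 = 106 days (vs. the pure-advection estimate x/v = 108 d).

106 days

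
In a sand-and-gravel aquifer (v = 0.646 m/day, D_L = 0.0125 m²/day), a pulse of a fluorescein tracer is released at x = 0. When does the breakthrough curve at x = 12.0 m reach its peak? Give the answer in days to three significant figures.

For the 1D instantaneous-source solution, setting ∂C/∂t = 0 at fixed x gives v²t² + 2Dt − x² = 0, so t = (√(D² + v²x²) − D)/v².
√(D² + v²x²) = √(0.0125² + 0.646² × 12.0²) = 7.752; v² = 0.417316.
t = (7.752 − 0.0125)/0.417316 = 18.5 days (vs. the pure-advection estimate x/v = 18.6 d).

18.5 days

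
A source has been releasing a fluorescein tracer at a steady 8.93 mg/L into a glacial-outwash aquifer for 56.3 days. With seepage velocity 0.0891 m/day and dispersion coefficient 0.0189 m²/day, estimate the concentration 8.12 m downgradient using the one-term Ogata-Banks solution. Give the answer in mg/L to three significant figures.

For a continuous step input, C/C₀ ≈ ½·erfc((x−vt)/(2√(Dt))).
vt = 0.0891 × 56.3 = 5.01633 m and 2√(Dt) = 2√(0.0189 × 56.3) = 2.063 m.
Argument (x−vt)/(2√(Dt)) = (8.12 − 5.01633)/2.063 = 1.504; ½·erfc(1.504) = 0.01671.
C = 8.93 × 0.01671 = 0.149 mg/L.

0.149 mg/L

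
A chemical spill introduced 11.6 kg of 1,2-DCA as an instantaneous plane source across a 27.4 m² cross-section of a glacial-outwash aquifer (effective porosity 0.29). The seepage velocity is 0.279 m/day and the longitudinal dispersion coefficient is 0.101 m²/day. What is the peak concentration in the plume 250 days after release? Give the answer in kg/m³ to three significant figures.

The peak of an instantaneous 1D plume sits at x = vt; there the Gaussian factor is 1 and C_max = M/(n_e·A·√(4πDt)), where n_e·A is the pore area the mass is dissolved in.
√(4πDt) = √(4π × 0.101 × 250) = 17.81 m, so C_max = 11.6/(0.29 × 27.4 × 17.81) = 0.0820 kg/m³.

0.0820 kg/m³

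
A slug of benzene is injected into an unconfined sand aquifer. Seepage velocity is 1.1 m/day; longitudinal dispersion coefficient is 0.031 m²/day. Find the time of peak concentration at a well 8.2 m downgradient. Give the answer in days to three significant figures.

7.43 days

For the 1D instantaneous-source solution, setting ∂C/∂t = 0 at fixed x gives v²t² + 2Dt − x² = 0, so t = (√(D² + v²x²) − D)/v².
√(D² + v²x²) = √(0.031² + 1.1² × 8.2²) = 9.020; v² = 1.21.
t = (9.020 − 0.031)/1.21 = 7.43 days (vs. the pure-advection estimate x/v = 7.45 d).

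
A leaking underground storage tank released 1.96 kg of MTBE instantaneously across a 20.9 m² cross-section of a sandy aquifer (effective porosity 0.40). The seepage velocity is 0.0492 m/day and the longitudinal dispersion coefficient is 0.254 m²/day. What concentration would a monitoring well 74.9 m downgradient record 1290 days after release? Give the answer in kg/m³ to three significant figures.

0.00331 kg/m³

For an instantaneous plane source, C(x,t) = M/(n_e·A·√(4πDt)) · exp(−(x−vt)²/(4Dt)), with n_e·A the pore (flow) area.
Plume center vt = 0.0492 × 1290 = 63.468 m, so the well at 74.9 m is 11.432 m downgradient of the peak.
√(4πDt) = 64.17 m, giving peak height M/(n_e·A·√(4πDt)) = 1.96/(0.40 × 20.9 × 64.17) = 0.003654 kg/m³.
(x−vt)²/(4Dt) = (11.432)²/(4 × 0.254 × 1290) = 0.09972; exp(−0.09972) = 0.9051.
C = 0.003654 × 0.9051 = 0.00331 kg/m³.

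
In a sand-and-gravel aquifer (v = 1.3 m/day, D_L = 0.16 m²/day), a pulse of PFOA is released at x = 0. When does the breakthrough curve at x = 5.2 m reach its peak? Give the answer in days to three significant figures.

3.91 days

For the 1D instantaneous-source solution, setting ∂C/∂t = 0 at fixed x gives v²t² + 2Dt − x² = 0, so t = (√(D² + v²x²) − D)/v².
√(D² + v²x²) = √(0.16² + 1.3² × 5.2²) = 6.762; v² = 1.69.
t = (6.762 − 0.16)/1.69 = 3.91 days (vs. the pure-advection estimate x/v = 4.00 d).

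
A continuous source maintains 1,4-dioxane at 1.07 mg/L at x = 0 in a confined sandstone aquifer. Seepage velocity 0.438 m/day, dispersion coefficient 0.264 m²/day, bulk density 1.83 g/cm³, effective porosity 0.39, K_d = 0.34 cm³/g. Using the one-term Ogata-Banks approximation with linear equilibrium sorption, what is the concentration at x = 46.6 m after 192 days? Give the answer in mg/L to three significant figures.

Retardation factor R = 1 + ρ_b·K_d/n = 1 + 1.83 × 0.34/0.39 = 2.595.
Sorption retards both mechanisms: v_R = v/R = 0.1688 m/day, D_R = D/R = 0.1017 m²/day.
v_R·t = 0.1688 × 192 = 32.4096 m; 2√(D_R t) = 8.838 m; argument = (46.6 − 32.4096)/8.838 = 1.606.
C = C₀ × ½·erfc(1.606) = 1.07 × 0.01157 = 0.0124 mg/L.

0.0124 mg/L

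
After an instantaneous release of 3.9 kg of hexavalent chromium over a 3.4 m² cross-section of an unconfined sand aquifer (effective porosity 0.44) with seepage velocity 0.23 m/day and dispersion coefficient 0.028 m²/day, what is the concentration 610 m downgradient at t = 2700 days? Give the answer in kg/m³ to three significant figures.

For an instantaneous plane source, C(x,t) = M/(n_e·A·√(4πDt)) · exp(−(x−vt)²/(4Dt)), with n_e·A the pore (flow) area.
Plume center vt = 0.23 × 2700 = 621 m, so the well at 610 m is 11 m upgradient of the peak.
√(4πDt) = 30.82 m, giving peak height M/(n_e·A·√(4πDt)) = 3.9/(0.44 × 3.4 × 30.82) = 0.08459 kg/m³.
(x−vt)²/(4Dt) = (-11)²/(4 × 0.028 × 2700) = 0.4001; exp(−0.4001) = 0.6703.
C = 0.08459 × 0.6703 = 0.0567 kg/m³.

0.0567 kg/m³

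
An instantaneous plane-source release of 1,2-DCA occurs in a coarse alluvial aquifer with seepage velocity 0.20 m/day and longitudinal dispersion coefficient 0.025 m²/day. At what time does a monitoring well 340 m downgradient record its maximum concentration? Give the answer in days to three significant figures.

For the 1D instantaneous-source solution, setting ∂C/∂t = 0 at fixed x gives v²t² + 2Dt − x² = 0, so t = (√(D² + v²x²) − D)/v².
√(D² + v²x²) = √(0.025² + 0.20² × 340²) = 68.00; v² = 0.04.
t = (68.00 − 0.025)/0.04 = 1700 days (vs. the pure-advection estimate x/v = 1700 d).

1700 days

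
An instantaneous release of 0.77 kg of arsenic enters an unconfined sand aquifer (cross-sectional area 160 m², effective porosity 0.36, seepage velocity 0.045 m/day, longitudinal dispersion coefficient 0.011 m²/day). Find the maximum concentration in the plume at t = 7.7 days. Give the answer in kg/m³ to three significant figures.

The peak of an instantaneous 1D plume sits at x = vt; there the Gaussian factor is 1 and C_max = M/(n_e·A·√(4πDt)), where n_e·A is the pore area the mass is dissolved in.
√(4πDt) = √(4π × 0.011 × 7.7) = 1.032 m, so C_max = 0.77/(0.36 × 160 × 1.032) = 0.0130 kg/m³.

0.0130 kg/m³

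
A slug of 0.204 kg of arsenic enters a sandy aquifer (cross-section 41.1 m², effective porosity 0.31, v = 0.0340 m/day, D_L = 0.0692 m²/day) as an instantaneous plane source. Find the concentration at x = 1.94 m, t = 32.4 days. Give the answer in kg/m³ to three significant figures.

For an instantaneous plane source, C(x,t) = M/(n_e·A·√(4πDt)) · exp(−(x−vt)²/(4Dt)), with n_e·A the pore (flow) area.
Plume center vt = 0.0340 × 32.4 = 1.1016 m, so the well at 1.94 m is 0.8384 m downgradient of the peak.
√(4πDt) = 5.308 m, giving peak height M/(n_e·A·√(4πDt)) = 0.204/(0.31 × 41.1 × 5.308) = 0.003016 kg/m³.
(x−vt)²/(4Dt) = (0.8384)²/(4 × 0.0692 × 32.4) = 0.07838; exp(−0.07838) = 0.9246.
C = 0.003016 × 0.9246 = 0.00279 kg/m³.

0.00279 kg/m³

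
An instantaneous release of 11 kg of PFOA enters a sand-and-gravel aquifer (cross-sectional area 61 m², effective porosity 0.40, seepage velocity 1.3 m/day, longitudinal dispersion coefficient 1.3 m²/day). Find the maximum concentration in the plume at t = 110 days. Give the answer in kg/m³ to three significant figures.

The peak of an instantaneous 1D plume sits at x = vt; there the Gaussian factor is 1 and C_max = M/(n_e·A·√(4πDt)), where n_e·A is the pore area the mass is dissolved in.
√(4πDt) = √(4π × 1.3 × 110) = 42.39 m, so C_max = 11/(0.40 × 61 × 42.39) = 0.0106 kg/m³.

0.0106 kg/m³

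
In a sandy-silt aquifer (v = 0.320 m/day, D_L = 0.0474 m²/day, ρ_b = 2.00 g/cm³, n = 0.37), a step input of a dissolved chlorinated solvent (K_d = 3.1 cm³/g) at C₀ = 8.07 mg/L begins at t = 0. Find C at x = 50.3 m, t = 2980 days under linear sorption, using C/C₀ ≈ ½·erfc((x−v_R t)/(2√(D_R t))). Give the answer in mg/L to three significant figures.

Retardation factor R = 1 + ρ_b·K_d/n = 1 + 2.00 × 3.1/0.37 = 17.76.
Sorption retards both mechanisms: v_R = v/R = 0.01802 m/day, D_R = D/R = 0.002669 m²/day.
v_R·t = 0.01802 × 2980 = 53.6996 m; 2√(D_R t) = 5.640 m; argument = (50.3 − 53.6996)/5.640 = -0.6028.
C = C₀ × ½·erfc(-0.6028) = 8.07 × 0.8030 = 6.48 mg/L.

6.48 mg/L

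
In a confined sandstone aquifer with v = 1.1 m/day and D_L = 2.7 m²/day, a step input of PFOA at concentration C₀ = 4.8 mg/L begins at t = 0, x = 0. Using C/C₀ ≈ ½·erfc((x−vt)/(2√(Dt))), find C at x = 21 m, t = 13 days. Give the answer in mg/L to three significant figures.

For a continuous step input, C/C₀ ≈ ½·erfc((x−vt)/(2√(Dt))).
vt = 1.1 × 13 = 14.3 m and 2√(Dt) = 2√(2.7 × 13) = 11.85 m.
Argument (x−vt)/(2√(Dt)) = (21 − 14.3)/11.85 = 0.5654; ½·erfc(0.5654) = 0.2120.
C = 4.8 × 0.2120 = 1.02 mg/L.

1.02 mg/L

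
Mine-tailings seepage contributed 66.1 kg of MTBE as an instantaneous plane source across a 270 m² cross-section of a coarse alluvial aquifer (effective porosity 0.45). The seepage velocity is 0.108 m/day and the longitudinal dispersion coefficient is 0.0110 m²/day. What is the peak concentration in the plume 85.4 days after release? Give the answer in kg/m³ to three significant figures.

The peak of an instantaneous 1D plume sits at x = vt; there the Gaussian factor is 1 and C_max = M/(n_e·A·√(4πDt)), where n_e·A is the pore area the mass is dissolved in.
√(4πDt) = √(4π × 0.0110 × 85.4) = 3.436 m, so C_max = 66.1/(0.45 × 270 × 3.436) = 0.158 kg/m³.

0.158 kg/m³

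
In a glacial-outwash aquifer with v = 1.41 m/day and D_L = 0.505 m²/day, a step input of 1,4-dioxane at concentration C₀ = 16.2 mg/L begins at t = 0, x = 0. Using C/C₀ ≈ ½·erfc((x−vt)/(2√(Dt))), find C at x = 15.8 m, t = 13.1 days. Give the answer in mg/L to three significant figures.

12.5 mg/L

For a continuous step input, C/C₀ ≈ ½·erfc((x−vt)/(2√(Dt))).
vt = 1.41 × 13.1 = 18.471 m and 2√(Dt) = 2√(0.505 × 13.1) = 5.144 m.
Argument (x−vt)/(2√(Dt)) = (15.8 − 18.471)/5.144 = -0.5192; ½·erfc(-0.5192) = 0.7686.
C = 16.2 × 0.7686 = 12.5 mg/L.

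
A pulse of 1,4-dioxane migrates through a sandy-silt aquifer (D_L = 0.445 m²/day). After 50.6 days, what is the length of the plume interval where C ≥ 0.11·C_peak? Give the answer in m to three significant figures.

28.2 m

The plume is Gaussian with σ = √(2Dt) = √(2 × 0.445 × 50.6) = 6.711 m.
C/C_peak = exp(−Δx²/(2σ²)) = 0.11 ⇒ Δx = σ·√(−2 ln 0.11) = 6.711 × 2.101 = 14.10 m.
Width = 2Δx = 28.2 m.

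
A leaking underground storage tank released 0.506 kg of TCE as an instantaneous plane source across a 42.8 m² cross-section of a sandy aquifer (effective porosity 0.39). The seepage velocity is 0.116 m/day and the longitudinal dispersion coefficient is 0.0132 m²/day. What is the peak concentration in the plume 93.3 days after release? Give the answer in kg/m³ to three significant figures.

0.00771 kg/m³

The peak of an instantaneous 1D plume sits at x = vt; there the Gaussian factor is 1 and C_max = M/(n_e·A·√(4πDt)), where n_e·A is the pore area the mass is dissolved in.
√(4πDt) = √(4π × 0.0132 × 93.3) = 3.934 m, so C_max = 0.506/(0.39 × 42.8 × 3.934) = 0.00771 kg/m³.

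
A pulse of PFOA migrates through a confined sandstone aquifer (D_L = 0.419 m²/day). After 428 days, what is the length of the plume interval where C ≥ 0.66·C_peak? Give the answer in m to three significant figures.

34.5 m

The plume is Gaussian with σ = √(2Dt) = √(2 × 0.419 × 428) = 18.94 m.
C/C_peak = exp(−Δx²/(2σ²)) = 0.66 ⇒ Δx = σ·√(−2 ln 0.66) = 18.94 × 0.9116 = 17.27 m.
Width = 2Δx = 34.5 m.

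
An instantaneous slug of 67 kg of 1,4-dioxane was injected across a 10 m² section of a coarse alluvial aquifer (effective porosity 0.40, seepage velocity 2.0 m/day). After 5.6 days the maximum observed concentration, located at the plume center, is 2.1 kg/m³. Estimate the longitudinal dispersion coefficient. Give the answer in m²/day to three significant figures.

0.904 m²/day

At the plume center C_max = M/(n_e·A·√(4πDt)), so D = M²/(4πt·(n_e·A·C_max)²).
n_e·A·C_max = 0.40 × 10 × 2.1 = 8.400 kg/m.
D = 67²/(4π × 5.6 × 8.400²) = 0.904 m²/day.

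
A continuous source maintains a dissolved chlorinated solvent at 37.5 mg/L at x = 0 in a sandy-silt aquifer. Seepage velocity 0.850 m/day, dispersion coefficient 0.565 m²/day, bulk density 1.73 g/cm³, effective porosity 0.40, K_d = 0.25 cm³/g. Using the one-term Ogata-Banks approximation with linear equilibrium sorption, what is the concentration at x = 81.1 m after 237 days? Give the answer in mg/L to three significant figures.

34.4 mg/L

Retardation factor R = 1 + ρ_b·K_d/n = 1 + 1.73 × 0.25/0.40 = 2.081.
Sorption retards both mechanisms: v_R = v/R = 0.4085 m/day, D_R = D/R = 0.2715 m²/day.
v_R·t = 0.4085 × 237 = 96.8145 m; 2√(D_R t) = 16.04 m; argument = (81.1 − 96.8145)/16.04 = -0.9797.
C = C₀ × ½·erfc(-0.9797) = 37.5 × 0.9171 = 34.4 mg/L.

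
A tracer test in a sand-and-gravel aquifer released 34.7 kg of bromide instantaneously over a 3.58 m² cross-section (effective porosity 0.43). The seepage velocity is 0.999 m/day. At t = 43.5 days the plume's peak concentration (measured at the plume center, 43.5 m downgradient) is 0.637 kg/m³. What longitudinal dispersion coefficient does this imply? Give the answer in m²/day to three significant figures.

At the plume center C_max = M/(n_e·A·√(4πDt)), so D = M²/(4πt·(n_e·A·C_max)²).
n_e·A·C_max = 0.43 × 3.58 × 0.637 = 0.9806 kg/m.
D = 34.7²/(4π × 43.5 × 0.9806²) = 2.29 m²/day.

2.29 m²/day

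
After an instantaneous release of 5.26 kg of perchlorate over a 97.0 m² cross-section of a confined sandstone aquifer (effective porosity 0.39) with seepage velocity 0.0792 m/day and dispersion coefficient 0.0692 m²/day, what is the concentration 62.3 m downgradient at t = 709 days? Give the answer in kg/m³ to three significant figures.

For an instantaneous plane source, C(x,t) = M/(n_e·A·√(4πDt)) · exp(−(x−vt)²/(4Dt)), with n_e·A the pore (flow) area.
Plume center vt = 0.0792 × 709 = 56.1528 m, so the well at 62.3 m is 6.1472 m downgradient of the peak.
√(4πDt) = 24.83 m, giving peak height M/(n_e·A·√(4πDt)) = 5.26/(0.39 × 97.0 × 24.83) = 0.005600 kg/m³.
(x−vt)²/(4Dt) = (6.1472)²/(4 × 0.0692 × 709) = 0.1925; exp(−0.1925) = 0.8249.
C = 0.005600 × 0.8249 = 0.00462 kg/m³.

0.00462 kg/m³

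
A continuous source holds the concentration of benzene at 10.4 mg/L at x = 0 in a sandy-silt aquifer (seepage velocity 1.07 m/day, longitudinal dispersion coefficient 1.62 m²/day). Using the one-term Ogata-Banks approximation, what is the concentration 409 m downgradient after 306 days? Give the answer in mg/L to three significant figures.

0.0498 mg/L

For a continuous step input, C/C₀ ≈ ½·erfc((x−vt)/(2√(Dt))).
vt = 1.07 × 306 = 327.42 m and 2√(Dt) = 2√(1.62 × 306) = 44.53 m.
Argument (x−vt)/(2√(Dt)) = (409 − 327.42)/44.53 = 1.832; ½·erfc(1.832) = 0.004787.
C = 10.4 × 0.004787 = 0.0498 mg/L.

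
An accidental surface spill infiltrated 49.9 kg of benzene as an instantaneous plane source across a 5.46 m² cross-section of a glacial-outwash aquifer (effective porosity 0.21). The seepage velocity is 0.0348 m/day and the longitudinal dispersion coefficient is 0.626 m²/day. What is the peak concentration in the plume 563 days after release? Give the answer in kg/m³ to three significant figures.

0.654 kg/m³

The peak of an instantaneous 1D plume sits at x = vt; there the Gaussian factor is 1 and C_max = M/(n_e·A·√(4πDt)), where n_e·A is the pore area the mass is dissolved in.
√(4πDt) = √(4π × 0.626 × 563) = 66.55 m, so C_max = 49.9/(0.21 × 5.46 × 66.55) = 0.654 kg/m³.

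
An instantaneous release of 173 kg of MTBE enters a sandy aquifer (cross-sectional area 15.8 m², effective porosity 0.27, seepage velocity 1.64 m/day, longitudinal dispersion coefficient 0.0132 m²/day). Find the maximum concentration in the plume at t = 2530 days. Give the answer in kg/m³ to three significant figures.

1.98 kg/m³

The peak of an instantaneous 1D plume sits at x = vt; there the Gaussian factor is 1 and C_max = M/(n_e·A·√(4πDt)), where n_e·A is the pore area the mass is dissolved in.
√(4πDt) = √(4π × 0.0132 × 2530) = 20.49 m, so C_max = 173/(0.27 × 15.8 × 20.49) = 1.98 kg/m³.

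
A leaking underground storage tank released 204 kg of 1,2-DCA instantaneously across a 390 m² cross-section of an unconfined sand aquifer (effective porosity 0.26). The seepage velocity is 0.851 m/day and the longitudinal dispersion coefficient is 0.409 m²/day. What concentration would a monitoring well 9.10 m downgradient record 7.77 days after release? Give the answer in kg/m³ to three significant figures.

0.196 kg/m³

For an instantaneous plane source, C(x,t) = M/(n_e·A·√(4πDt)) · exp(−(x−vt)²/(4Dt)), with n_e·A the pore (flow) area.
Plume center vt = 0.851 × 7.77 = 6.61227 m, so the well at 9.10 m is 2.48773 m downgradient of the peak.
√(4πDt) = 6.319 m, giving peak height M/(n_e·A·√(4πDt)) = 204/(0.26 × 390 × 6.319) = 0.3184 kg/m³.
(x−vt)²/(4Dt) = (2.48773)²/(4 × 0.409 × 7.77) = 0.4869; exp(−0.4869) = 0.6145.
C = 0.3184 × 0.6145 = 0.196 kg/m³.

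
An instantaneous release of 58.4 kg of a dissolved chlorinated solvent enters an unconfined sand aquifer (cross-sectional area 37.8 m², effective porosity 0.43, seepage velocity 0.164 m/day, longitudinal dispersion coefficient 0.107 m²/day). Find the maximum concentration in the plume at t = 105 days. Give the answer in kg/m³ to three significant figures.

0.302 kg/m³

The peak of an instantaneous 1D plume sits at x = vt; there the Gaussian factor is 1 and C_max = M/(n_e·A·√(4πDt)), where n_e·A is the pore area the mass is dissolved in.
√(4πDt) = √(4π × 0.107 × 105) = 11.88 m, so C_max = 58.4/(0.43 × 37.8 × 11.88) = 0.302 kg/m³.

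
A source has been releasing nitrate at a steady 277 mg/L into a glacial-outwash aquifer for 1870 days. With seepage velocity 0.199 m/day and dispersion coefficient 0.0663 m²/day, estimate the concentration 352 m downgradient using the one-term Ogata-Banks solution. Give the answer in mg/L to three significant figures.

For a continuous step input, C/C₀ ≈ ½·erfc((x−vt)/(2√(Dt))).
vt = 0.199 × 1870 = 372.13 m and 2√(Dt) = 2√(0.0663 × 1870) = 22.27 m.
Argument (x−vt)/(2√(Dt)) = (352 − 372.13)/22.27 = -0.9039; ½·erfc(-0.9039) = 0.8994.
C = 277 × 0.8994 = 249 mg/L.

249 mg/L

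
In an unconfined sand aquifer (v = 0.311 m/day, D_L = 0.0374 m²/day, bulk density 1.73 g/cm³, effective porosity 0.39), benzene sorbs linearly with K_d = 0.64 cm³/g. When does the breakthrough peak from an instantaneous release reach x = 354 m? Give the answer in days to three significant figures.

Retardation factor R = 1 + ρ_b·K_d/n = 1 + 1.73 × 0.64/0.39 = 3.839.
Sorption retards both mechanisms: v_R = v/R = 0.08101 m/day, D_R = D/R = 0.009742 m²/day.
Peak time from v_R²t² + 2D_R t − x² = 0: t = (√(D_R² + v_R²x²) − D_R)/v_R².
√(D_R² + v_R²x²) = √(0.009742² + 0.08101² × 354²) = 28.68; v_R² = 0.006563.
t = (28.68 − 0.009742)/0.006563 = 4370 days.

4370 days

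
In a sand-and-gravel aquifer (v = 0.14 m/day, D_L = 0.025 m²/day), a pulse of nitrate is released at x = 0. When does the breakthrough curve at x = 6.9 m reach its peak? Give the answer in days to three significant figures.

48.0 days

For the 1D instantaneous-source solution, setting ∂C/∂t = 0 at fixed x gives v²t² + 2Dt − x² = 0, so t = (√(D² + v²x²) − D)/v².
√(D² + v²x²) = √(0.025² + 0.14² × 6.9²) = 0.9663; v² = 0.0196.
t = (0.9663 − 0.025)/0.0196 = 48.0 days (vs. the pure-advection estimate x/v = 49.3 d).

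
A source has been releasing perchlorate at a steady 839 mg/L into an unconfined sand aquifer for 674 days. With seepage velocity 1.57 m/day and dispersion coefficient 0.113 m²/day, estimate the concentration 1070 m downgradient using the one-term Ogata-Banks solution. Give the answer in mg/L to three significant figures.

142 mg/L

For a continuous step input, C/C₀ ≈ ½·erfc((x−vt)/(2√(Dt))).
vt = 1.57 × 674 = 1058.18 m and 2√(Dt) = 2√(0.113 × 674) = 17.45 m.
Argument (x−vt)/(2√(Dt)) = (1070 − 1058.18)/17.45 = 0.6774; ½·erfc(0.6774) = 0.1690.
C = 839 × 0.1690 = 142 mg/L.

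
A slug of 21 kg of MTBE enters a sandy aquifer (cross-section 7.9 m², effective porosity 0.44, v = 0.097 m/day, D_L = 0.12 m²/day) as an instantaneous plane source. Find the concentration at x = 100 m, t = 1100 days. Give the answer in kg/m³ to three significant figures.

For an instantaneous plane source, C(x,t) = M/(n_e·A·√(4πDt)) · exp(−(x−vt)²/(4Dt)), with n_e·A the pore (flow) area.
Plume center vt = 0.097 × 1100 = 106.7 m, so the well at 100 m is 6.7 m upgradient of the peak.
√(4πDt) = 40.73 m, giving peak height M/(n_e·A·√(4πDt)) = 21/(0.44 × 7.9 × 40.73) = 0.1483 kg/m³.
(x−vt)²/(4Dt) = (-6.7)²/(4 × 0.12 × 1100) = 0.08502; exp(−0.08502) = 0.9185.
C = 0.1483 × 0.9185 = 0.136 kg/m³.

0.136 kg/m³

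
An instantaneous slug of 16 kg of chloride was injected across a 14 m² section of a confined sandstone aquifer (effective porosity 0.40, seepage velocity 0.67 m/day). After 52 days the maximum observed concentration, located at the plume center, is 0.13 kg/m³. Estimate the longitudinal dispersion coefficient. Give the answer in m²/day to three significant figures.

0.739 m²/day

At the plume center C_max = M/(n_e·A·√(4πDt)), so D = M²/(4πt·(n_e·A·C_max)²).
n_e·A·C_max = 0.40 × 14 × 0.13 = 0.7280 kg/m.
D = 16²/(4π × 52 × 0.7280²) = 0.739 m²/day.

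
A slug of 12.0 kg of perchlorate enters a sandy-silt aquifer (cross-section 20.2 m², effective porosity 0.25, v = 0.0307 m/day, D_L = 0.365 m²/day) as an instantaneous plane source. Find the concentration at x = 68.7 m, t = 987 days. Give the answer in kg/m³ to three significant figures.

0.0127 kg/m³

For an instantaneous plane source, C(x,t) = M/(n_e·A·√(4πDt)) · exp(−(x−vt)²/(4Dt)), with n_e·A the pore (flow) area.
Plume center vt = 0.0307 × 987 = 30.3009 m, so the well at 68.7 m is 38.3991 m downgradient of the peak.
√(4πDt) = 67.28 m, giving peak height M/(n_e·A·√(4πDt)) = 12.0/(0.25 × 20.2 × 67.28) = 0.03532 kg/m³.
(x−vt)²/(4Dt) = (38.3991)²/(4 × 0.365 × 987) = 1.023; exp(−1.023) = 0.3595.
C = 0.03532 × 0.3595 = 0.0127 kg/m³.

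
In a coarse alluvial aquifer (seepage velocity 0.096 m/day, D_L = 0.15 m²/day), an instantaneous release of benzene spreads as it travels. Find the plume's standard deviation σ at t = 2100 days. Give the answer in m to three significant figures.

Dispersive spreading gives a Gaussian with σ² = 2Dt; advection only shifts the center.
σ = √(2 × 0.15 × 2100) = 25.1 m.

25.1 m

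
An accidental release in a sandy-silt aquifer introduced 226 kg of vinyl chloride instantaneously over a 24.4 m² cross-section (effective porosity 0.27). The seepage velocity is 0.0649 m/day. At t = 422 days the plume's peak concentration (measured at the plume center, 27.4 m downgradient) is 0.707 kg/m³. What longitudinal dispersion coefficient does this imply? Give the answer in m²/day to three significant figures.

At the plume center C_max = M/(n_e·A·√(4πDt)), so D = M²/(4πt·(n_e·A·C_max)²).
n_e·A·C_max = 0.27 × 24.4 × 0.707 = 4.658 kg/m.
D = 226²/(4π × 422 × 4.658²) = 0.444 m²/day.

0.444 m²/day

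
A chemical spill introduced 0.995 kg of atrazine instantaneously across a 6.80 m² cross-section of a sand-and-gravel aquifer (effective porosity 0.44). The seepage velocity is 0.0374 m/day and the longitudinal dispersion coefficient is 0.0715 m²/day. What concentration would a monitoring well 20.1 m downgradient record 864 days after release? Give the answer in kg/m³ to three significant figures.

For an instantaneous plane source, C(x,t) = M/(n_e·A·√(4πDt)) · exp(−(x−vt)²/(4Dt)), with n_e·A the pore (flow) area.
Plume center vt = 0.0374 × 864 = 32.3136 m, so the well at 20.1 m is 12.2136 m upgradient of the peak.
√(4πDt) = 27.86 m, giving peak height M/(n_e·A·√(4πDt)) = 0.995/(0.44 × 6.80 × 27.86) = 0.01194 kg/m³.
(x−vt)²/(4Dt) = (-12.2136)²/(4 × 0.0715 × 864) = 0.6037; exp(−0.6037) = 0.5468.
C = 0.01194 × 0.5468 = 0.00653 kg/m³.

0.00653 kg/m³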